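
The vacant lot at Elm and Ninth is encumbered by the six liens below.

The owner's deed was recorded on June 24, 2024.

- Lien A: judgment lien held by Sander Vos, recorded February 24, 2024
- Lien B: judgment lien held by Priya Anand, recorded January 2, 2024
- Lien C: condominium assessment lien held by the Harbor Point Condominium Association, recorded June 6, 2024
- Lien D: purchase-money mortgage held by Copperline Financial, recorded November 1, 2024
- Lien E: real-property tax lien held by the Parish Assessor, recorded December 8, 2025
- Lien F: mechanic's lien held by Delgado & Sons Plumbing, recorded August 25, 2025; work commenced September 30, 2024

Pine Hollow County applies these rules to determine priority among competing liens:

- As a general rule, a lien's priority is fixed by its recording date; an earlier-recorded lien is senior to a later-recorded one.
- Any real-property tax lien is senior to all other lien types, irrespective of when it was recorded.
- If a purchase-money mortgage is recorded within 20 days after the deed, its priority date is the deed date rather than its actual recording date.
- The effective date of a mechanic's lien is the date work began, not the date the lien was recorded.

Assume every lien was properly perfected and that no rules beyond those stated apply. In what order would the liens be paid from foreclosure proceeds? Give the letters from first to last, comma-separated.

E, B, A, C, F, D

First, effective dates: D was recorded 130 days after the deed — beyond 20 days — so no relation-back applies; F's effective date is September 30, 2024, when work began.
E is a real-property tax lien, so it outranks all other liens regardless of date.
Ordering the rest by effective date: B (January 2, 2024), A (February 24, 2024), C (June 6, 2024), F (September 30, 2024), D (November 1, 2024).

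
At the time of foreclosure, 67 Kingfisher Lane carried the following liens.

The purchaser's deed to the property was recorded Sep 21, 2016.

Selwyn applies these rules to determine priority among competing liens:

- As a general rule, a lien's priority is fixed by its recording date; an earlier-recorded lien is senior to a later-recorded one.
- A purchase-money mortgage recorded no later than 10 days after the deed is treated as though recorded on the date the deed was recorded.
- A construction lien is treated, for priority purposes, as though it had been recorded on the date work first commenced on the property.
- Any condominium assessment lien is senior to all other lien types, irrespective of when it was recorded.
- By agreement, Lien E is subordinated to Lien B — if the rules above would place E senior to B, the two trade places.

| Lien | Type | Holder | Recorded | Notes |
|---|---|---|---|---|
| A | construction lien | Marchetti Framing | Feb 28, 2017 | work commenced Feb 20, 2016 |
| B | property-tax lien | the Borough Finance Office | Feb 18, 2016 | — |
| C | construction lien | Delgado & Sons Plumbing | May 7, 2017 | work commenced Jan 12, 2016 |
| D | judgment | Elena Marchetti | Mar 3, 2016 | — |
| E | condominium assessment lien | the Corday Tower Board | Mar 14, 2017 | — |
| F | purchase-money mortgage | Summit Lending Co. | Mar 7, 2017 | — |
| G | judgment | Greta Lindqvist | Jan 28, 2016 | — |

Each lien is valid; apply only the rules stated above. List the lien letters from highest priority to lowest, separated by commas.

Effective dates: A's effective date is Feb 20, 2016, when work began; C is treated as recorded Jan 12, 2016, the work-commencement date; F missed the 10-day window (167 days after the deed), so its recording date stands.
As a condominium assessment lien, E is senior to every other lien.
The other liens, earliest effective date first: C (Jan 12, 2016), G (Jan 28, 2016), B (Feb 18, 2016), A (Feb 20, 2016), D (Mar 3, 2016), F (Mar 7, 2017).
E would otherwise be senior to B, so under the subordination agreement E and B exchange positions.

B, C, G, E, A, D, F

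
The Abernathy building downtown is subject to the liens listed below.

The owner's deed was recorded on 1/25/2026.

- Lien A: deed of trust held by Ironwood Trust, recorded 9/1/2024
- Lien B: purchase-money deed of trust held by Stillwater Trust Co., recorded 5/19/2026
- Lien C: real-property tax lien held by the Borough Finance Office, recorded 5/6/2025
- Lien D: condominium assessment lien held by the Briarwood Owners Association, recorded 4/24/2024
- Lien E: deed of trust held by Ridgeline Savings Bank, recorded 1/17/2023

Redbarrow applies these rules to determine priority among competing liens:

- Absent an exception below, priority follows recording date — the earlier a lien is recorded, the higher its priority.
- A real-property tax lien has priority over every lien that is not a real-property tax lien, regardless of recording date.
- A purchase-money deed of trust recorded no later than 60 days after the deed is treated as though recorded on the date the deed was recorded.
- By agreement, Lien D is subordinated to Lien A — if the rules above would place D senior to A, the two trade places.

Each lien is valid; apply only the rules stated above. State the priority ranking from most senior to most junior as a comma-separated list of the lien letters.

Adjusting effective dates: B missed the 60-day window (114 days after the deed), so its recording date stands.
C, as a real-property tax lien, has superpriority and ranks first.
The other liens, earliest effective date first: E (1/17/2023), D (4/24/2024), A (9/1/2024), B (5/19/2026).
D is senior to A before the subordination, so the two trade places.

C, E, A, D, B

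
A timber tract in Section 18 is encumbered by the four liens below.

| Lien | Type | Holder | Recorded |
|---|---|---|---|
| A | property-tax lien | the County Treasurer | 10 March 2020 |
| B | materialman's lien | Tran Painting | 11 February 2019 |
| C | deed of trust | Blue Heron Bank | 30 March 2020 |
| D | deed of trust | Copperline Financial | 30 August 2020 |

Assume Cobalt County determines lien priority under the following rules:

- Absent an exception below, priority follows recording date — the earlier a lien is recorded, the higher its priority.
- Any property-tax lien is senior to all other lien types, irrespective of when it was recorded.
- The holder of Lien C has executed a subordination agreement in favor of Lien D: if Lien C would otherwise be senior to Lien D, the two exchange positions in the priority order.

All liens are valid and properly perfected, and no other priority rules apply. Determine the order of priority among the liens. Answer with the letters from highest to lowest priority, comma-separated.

A is a property-tax lien, so it outranks all other liens regardless of date.
Ordering the rest by effective date: B (11 February 2019), C (30 March 2020), D (30 August 2020).
C is senior to D before the subordination, so the two trade places.

A, B, D, C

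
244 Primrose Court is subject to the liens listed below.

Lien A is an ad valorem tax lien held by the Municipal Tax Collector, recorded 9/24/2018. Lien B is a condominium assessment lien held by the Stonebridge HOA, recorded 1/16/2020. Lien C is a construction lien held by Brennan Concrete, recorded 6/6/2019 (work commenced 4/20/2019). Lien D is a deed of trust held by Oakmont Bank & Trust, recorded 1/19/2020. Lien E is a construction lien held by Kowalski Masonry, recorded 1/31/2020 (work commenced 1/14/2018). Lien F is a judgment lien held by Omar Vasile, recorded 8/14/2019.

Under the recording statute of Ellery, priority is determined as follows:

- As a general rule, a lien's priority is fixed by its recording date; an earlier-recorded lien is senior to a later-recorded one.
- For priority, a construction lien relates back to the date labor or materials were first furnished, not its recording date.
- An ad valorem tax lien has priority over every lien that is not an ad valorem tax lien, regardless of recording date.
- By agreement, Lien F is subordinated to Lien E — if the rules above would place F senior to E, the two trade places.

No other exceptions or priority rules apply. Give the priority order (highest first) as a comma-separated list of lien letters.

A, E, C, F, B, D

Effective dates after the stated exceptions: C's effective date is 4/20/2019, when work began; E's effective date is 1/14/2018, when work began.
A, as an ad valorem tax lien, has superpriority and ranks first.
Ordering the rest by effective date: E (1/14/2018), C (4/20/2019), F (8/14/2019), B (1/16/2020), D (1/19/2020).
F already ranks below E; the subordination has no effect.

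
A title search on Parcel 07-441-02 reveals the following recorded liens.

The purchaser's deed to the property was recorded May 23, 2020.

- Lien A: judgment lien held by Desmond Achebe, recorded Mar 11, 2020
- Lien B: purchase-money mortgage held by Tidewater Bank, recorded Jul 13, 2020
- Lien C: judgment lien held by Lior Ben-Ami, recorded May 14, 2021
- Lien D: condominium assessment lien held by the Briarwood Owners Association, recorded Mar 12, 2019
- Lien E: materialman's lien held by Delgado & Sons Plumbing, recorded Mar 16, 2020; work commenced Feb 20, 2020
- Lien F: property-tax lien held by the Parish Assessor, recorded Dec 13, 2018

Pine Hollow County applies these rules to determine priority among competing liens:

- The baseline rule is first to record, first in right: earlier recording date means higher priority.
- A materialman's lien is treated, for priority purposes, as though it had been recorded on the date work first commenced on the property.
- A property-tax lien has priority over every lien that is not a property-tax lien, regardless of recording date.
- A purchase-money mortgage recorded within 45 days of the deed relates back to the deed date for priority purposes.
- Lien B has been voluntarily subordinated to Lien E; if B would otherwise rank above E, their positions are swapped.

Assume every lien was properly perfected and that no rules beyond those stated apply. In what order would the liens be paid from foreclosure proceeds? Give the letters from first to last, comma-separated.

F, D, E, A, B, C

Adjusting effective dates: B was recorded 51 days after the deed, outside the 45-day window, so it keeps its recording date; E relates back to Feb 20, 2020 (work commenced).
F, as a property-tax lien, has superpriority and ranks first.
Remaining liens by effective date: D (Mar 12, 2019), E (Feb 20, 2020), A (Mar 11, 2020), B (Jul 13, 2020), C (May 14, 2021).
B is already junior to E, so the subordination agreement changes nothing.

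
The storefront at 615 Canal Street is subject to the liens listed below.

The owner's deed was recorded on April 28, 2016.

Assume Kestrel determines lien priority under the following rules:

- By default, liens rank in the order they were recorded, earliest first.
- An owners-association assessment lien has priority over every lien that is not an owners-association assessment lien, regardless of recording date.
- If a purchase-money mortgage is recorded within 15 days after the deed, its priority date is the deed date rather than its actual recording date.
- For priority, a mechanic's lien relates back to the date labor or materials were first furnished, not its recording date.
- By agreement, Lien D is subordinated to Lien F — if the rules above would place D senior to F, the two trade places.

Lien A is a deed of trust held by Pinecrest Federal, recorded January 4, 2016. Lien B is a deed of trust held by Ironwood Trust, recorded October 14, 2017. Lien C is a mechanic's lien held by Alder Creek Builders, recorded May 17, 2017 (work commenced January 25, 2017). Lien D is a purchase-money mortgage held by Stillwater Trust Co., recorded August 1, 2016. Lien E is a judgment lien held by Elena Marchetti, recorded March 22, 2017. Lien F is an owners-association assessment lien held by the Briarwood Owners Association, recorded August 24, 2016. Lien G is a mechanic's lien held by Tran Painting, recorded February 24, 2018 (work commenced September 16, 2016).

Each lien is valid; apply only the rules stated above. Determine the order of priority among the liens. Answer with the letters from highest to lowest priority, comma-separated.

F, A, D, G, C, E, B

Effective dates: C relates back to January 25, 2017 (work commenced); D was recorded 95 days after the deed, outside the 15-day window, so it keeps its recording date; G is treated as recorded September 16, 2016, the work-commencement date.
F, as an owners-association assessment lien, has superpriority and ranks first.
Remaining liens by effective date: A (January 4, 2016), D (August 1, 2016), G (September 16, 2016), C (January 25, 2017), E (March 22, 2017), B (October 14, 2017).
D is already junior to F, so the subordination agreement changes nothing.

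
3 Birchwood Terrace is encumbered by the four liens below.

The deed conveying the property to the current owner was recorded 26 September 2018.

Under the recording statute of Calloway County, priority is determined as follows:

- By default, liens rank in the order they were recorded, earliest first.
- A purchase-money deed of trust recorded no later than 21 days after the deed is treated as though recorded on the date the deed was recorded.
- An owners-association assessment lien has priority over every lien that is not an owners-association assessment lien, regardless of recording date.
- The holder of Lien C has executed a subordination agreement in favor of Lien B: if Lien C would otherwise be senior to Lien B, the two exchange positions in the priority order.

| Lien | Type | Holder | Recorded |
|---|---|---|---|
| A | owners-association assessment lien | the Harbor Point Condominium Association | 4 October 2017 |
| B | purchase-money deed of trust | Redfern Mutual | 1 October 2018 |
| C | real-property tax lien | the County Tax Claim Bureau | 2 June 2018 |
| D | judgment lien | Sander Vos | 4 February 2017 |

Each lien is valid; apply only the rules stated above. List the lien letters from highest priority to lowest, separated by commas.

A, D, B, C

Effective dates: B relates back to the deed date 26 September 2018.
A is an owners-association assessment lien, so it outranks all other liens regardless of date.
Ordering the rest by effective date: D (4 February 2017), C (2 June 2018), B (26 September 2018).
Because C would otherwise rank above B, the subordination swaps them.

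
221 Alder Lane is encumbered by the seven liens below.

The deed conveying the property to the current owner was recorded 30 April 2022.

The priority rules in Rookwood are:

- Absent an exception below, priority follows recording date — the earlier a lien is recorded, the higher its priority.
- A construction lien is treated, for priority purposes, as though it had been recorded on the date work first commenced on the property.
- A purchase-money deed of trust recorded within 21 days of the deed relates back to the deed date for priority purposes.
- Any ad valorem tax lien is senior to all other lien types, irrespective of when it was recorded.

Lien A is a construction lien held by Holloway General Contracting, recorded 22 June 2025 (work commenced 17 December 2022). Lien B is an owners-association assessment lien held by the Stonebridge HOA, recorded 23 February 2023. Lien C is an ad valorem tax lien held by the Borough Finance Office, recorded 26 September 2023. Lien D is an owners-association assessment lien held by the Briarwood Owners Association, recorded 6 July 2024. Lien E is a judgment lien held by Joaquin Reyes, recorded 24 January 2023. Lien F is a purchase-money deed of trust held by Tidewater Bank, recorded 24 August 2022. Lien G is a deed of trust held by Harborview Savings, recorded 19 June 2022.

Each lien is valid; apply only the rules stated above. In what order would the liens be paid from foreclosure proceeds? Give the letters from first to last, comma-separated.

C, G, F, A, E, B, D

Effective dates: A is treated as recorded 17 December 2022, the work-commencement date; F missed the 21-day window (116 days after the deed), so its recording date stands.
As an ad valorem tax lien, C is senior to every other lien.
Ordering the rest by effective date: G (19 June 2022), F (24 August 2022), A (17 December 2022), E (24 January 2023), B (23 February 2023), D (6 July 2024).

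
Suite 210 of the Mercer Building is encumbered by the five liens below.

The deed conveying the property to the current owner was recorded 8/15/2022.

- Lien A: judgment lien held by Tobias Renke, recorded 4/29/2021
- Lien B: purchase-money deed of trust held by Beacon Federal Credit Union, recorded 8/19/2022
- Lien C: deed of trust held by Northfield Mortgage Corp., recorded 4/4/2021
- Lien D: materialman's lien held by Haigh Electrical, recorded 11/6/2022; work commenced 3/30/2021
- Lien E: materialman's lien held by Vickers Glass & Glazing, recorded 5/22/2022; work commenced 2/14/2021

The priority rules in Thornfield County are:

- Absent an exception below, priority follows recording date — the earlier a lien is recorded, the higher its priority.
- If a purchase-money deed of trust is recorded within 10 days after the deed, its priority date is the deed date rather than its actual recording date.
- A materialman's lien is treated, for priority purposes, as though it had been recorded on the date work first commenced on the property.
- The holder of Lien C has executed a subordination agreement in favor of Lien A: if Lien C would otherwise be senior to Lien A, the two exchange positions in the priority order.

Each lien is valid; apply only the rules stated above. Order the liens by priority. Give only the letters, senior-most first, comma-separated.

Adjusting effective dates: B relates back to the deed date 8/15/2022; D relates back to 3/30/2021 (work commenced); E relates back to 2/14/2021 (work commenced).
Sorted by effective date: E (2/14/2021), D (3/30/2021), C (4/4/2021), A (4/29/2021), B (8/15/2022).
C would otherwise be senior to A, so under the subordination agreement C and A exchange positions.

E, D, A, C, B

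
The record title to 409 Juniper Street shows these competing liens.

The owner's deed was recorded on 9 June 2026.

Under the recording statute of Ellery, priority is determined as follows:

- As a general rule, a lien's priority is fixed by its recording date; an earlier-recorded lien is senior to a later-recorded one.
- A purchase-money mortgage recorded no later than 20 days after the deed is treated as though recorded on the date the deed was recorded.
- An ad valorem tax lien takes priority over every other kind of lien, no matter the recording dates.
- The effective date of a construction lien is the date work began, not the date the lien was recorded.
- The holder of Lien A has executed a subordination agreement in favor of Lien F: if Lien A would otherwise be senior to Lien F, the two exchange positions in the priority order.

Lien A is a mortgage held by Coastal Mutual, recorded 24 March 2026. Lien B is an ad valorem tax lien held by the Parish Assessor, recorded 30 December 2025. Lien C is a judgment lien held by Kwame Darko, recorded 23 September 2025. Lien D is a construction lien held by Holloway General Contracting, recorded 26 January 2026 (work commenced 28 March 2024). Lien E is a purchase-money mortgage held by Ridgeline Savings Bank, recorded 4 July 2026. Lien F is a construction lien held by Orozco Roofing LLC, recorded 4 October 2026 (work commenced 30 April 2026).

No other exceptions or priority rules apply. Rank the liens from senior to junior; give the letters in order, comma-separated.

B, D, C, F, A, E

First, effective dates: D relates back to 28 March 2024 (work commenced); E missed the 20-day window (25 days after the deed), so its recording date stands; F relates back to 30 April 2026 (work commenced).
As an ad valorem tax lien, B is senior to every other lien.
Ordering the rest by effective date: D (28 March 2024), C (23 September 2025), A (24 March 2026), F (30 April 2026), E (4 July 2026).
Because A would otherwise rank above F, the subordination swaps them.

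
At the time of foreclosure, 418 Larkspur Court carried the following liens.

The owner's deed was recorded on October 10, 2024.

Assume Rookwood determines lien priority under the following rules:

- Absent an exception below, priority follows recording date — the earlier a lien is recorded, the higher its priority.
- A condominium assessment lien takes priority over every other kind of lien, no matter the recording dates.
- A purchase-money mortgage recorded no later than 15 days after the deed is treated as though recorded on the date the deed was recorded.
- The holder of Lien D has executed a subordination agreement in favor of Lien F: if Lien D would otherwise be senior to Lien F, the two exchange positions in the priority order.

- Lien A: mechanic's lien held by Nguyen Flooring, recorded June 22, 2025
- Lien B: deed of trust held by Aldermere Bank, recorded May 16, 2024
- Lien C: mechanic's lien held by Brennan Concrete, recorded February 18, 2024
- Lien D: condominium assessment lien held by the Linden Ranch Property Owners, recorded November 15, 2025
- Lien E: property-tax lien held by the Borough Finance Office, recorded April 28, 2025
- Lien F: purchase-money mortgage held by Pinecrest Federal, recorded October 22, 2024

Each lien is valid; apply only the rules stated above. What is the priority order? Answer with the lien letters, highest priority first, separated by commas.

First, effective dates: F was recorded within the 15-day window, so its effective date is the deed date October 10, 2024.
D, as a condominium assessment lien, has superpriority and ranks first.
Ordering the rest by effective date: C (February 18, 2024), B (May 16, 2024), F (October 10, 2024), E (April 28, 2025), A (June 22, 2025).
The subordination applies — D was senior to F — so D and F swap.

F, C, B, D, E, A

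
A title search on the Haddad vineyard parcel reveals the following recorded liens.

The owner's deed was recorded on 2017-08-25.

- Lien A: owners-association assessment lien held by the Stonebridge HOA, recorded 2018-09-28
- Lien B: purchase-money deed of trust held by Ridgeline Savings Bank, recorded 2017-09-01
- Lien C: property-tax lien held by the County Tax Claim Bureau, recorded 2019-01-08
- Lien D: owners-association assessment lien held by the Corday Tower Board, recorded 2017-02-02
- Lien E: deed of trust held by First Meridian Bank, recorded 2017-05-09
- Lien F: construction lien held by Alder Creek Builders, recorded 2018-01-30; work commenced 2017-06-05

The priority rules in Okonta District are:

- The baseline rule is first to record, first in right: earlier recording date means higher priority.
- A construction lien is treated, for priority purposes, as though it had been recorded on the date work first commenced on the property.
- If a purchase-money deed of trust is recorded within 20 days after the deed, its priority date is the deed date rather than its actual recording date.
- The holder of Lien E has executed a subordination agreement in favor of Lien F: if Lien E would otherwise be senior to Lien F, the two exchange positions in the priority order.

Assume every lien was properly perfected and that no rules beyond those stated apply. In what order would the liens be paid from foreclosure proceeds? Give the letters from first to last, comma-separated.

D, F, E, B, A, C

First, effective dates: B was recorded within the 20-day window, so its effective date is the deed date 2017-08-25; F relates back to 2017-06-05 (work commenced).
By effective date, earliest first: D (2017-02-02), E (2017-05-09), F (2017-06-05), B (2017-08-25), A (2018-09-28), C (2019-01-08).
E is senior to F before the subordination, so the two trade places.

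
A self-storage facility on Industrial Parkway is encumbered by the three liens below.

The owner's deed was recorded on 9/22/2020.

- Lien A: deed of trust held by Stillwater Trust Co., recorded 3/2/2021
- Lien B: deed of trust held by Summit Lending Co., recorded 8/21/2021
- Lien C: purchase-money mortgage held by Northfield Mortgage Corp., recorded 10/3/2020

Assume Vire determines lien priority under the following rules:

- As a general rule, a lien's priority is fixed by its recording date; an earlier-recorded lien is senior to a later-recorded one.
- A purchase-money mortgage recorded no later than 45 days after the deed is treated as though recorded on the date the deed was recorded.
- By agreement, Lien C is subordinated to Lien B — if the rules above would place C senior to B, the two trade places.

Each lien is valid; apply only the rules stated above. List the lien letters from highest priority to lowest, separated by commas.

First, effective dates: C was recorded within the 45-day window, so its effective date is the deed date 9/22/2020.
Ordering by effective date: C (9/22/2020), A (3/2/2021), B (8/21/2021).
Because C would otherwise rank above B, the subordination swaps them.

B, A, C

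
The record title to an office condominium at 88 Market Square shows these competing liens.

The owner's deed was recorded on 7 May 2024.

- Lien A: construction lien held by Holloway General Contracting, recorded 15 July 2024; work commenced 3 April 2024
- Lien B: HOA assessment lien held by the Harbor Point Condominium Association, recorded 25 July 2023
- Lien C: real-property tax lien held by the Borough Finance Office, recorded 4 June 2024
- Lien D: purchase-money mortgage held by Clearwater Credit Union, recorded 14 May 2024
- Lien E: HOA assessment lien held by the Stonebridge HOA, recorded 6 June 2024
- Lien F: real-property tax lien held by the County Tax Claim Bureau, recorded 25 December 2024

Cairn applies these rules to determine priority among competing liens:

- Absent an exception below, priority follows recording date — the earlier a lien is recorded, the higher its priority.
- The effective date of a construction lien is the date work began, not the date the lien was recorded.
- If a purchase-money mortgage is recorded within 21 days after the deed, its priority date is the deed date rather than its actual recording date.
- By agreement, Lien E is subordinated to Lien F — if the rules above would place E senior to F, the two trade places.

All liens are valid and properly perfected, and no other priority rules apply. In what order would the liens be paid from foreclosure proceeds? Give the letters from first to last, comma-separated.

B, A, D, C, F, E

Effective dates: A's effective date is 3 April 2024, when work began; D was recorded within the 21-day window, so its effective date is the deed date 7 May 2024.
Ordering by effective date: B (25 July 2023), A (3 April 2024), D (7 May 2024), C (4 June 2024), E (6 June 2024), F (25 December 2024).
E would otherwise be senior to F, so under the subordination agreement E and F exchange positions.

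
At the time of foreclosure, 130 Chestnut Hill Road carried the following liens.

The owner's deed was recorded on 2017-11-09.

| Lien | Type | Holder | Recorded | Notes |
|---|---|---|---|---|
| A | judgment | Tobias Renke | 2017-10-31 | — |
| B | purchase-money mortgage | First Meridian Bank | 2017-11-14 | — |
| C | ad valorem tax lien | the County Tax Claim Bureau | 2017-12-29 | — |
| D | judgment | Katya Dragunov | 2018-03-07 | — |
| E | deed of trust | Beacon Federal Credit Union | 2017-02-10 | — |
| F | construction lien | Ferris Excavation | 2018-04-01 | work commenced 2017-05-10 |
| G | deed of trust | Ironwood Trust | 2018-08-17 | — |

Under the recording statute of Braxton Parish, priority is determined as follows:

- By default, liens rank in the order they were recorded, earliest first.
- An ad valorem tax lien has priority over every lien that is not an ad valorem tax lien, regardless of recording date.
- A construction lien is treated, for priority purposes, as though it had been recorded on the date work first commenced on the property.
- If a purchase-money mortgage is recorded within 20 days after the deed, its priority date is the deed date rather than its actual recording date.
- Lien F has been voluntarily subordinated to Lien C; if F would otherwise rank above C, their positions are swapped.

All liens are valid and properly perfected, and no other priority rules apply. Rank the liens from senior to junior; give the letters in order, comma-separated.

C, E, F, A, B, D, G

First, effective dates: B's effective date is the deed date, 2017-11-09; F relates back to 2017-05-10 (work commenced).
C is an ad valorem tax lien and takes priority over every other lien.
The other liens, earliest effective date first: E (2017-02-10), F (2017-05-10), A (2017-10-31), B (2017-11-09), D (2018-03-07), G (2018-08-17).
Since F is not senior to C, the subordination leaves the order unchanged.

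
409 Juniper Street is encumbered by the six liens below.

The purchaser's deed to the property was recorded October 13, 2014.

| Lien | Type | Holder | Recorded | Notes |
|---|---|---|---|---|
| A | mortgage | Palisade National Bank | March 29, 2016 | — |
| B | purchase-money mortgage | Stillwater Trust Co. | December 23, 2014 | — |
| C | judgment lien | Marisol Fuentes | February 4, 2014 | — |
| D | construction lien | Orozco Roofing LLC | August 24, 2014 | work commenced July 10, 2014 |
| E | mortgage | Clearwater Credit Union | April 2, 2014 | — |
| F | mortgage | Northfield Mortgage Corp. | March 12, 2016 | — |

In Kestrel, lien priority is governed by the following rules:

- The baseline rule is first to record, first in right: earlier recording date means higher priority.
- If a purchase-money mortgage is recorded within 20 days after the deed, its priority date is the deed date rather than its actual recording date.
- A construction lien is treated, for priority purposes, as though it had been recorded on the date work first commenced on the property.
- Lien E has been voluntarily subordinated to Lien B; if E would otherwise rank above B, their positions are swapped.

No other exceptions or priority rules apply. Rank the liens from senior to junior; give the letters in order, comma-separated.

C, B, D, E, F, A

Effective dates after the stated exceptions: B was recorded 71 days after the deed, outside the 20-day window, so it keeps its recording date; D is treated as recorded July 10, 2014, the work-commencement date.
Ordering by effective date: C (February 4, 2014), E (April 2, 2014), D (July 10, 2014), B (December 23, 2014), F (March 12, 2016), A (March 29, 2016).
E would otherwise be senior to B, so under the subordination agreement E and B exchange positions.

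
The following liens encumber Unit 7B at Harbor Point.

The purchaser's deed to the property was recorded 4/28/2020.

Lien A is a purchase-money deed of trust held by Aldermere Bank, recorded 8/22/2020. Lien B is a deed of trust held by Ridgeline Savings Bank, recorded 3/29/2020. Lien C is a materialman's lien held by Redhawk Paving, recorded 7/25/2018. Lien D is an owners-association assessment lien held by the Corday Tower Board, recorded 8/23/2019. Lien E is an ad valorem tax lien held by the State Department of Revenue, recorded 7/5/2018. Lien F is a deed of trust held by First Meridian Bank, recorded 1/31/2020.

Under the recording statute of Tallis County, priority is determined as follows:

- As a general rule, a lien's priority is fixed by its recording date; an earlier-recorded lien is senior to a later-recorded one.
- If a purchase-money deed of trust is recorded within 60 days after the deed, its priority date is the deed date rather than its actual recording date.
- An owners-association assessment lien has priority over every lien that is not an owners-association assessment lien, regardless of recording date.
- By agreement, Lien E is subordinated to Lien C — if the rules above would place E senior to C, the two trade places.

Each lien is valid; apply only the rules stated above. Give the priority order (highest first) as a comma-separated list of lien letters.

Effective dates after the stated exceptions: A was recorded 116 days after the deed — beyond 60 days — so no relation-back applies.
D, as an owners-association assessment lien, has superpriority and ranks first.
Ordering the rest by effective date: E (7/5/2018), C (7/25/2018), F (1/31/2020), B (3/29/2020), A (8/22/2020).
The subordination applies — E was senior to C — so E and C swap.

D, C, E, F, B, A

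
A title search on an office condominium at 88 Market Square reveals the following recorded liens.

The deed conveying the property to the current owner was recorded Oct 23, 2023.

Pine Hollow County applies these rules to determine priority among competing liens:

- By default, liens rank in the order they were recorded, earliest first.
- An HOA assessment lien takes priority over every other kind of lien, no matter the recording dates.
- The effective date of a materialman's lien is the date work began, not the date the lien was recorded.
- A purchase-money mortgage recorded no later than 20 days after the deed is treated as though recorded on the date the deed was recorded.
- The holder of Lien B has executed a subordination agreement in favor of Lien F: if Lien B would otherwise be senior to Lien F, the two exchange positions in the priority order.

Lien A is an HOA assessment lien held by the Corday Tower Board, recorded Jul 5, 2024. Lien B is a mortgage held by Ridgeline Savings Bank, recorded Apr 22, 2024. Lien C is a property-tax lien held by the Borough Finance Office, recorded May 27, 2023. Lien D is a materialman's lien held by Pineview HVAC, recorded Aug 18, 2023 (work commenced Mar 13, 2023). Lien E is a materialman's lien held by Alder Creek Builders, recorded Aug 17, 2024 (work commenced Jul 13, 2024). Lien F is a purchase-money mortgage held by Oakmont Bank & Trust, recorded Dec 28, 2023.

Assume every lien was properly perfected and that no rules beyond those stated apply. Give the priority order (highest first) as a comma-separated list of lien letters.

Effective dates: D relates back to Mar 13, 2023 (work commenced); E's effective date is Jul 13, 2024, when work began; F was recorded 66 days after the deed — beyond 20 days — so no relation-back applies.
As an HOA assessment lien, A is senior to every other lien.
Ordering the rest by effective date: D (Mar 13, 2023), C (May 27, 2023), F (Dec 28, 2023), B (Apr 22, 2024), E (Jul 13, 2024).
B is already junior to F, so the subordination agreement changes nothing.

A, D, C, F, B, E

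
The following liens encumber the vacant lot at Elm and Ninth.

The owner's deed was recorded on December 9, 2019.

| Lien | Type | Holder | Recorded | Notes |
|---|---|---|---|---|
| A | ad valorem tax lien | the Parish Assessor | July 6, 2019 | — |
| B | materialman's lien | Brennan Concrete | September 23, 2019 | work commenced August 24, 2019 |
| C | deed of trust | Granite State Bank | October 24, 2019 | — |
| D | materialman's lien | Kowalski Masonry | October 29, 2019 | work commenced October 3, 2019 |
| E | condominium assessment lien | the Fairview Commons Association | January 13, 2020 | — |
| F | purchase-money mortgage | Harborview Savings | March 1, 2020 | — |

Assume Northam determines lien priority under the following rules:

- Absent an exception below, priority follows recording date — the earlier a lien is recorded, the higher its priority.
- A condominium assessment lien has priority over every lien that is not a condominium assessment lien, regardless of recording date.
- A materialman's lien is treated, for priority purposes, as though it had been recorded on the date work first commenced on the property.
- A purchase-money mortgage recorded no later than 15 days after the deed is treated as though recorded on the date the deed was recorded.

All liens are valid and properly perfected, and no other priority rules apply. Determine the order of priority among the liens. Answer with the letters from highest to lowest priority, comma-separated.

Effective dates: B is treated as recorded August 24, 2019, the work-commencement date; D relates back to October 3, 2019 (work commenced); F was recorded 83 days after the deed, outside the 15-day window, so it keeps its recording date.
E is a condominium assessment lien, so it outranks all other liens regardless of date.
Ordering the rest by effective date: A (July 6, 2019), B (August 24, 2019), D (October 3, 2019), C (October 24, 2019), F (March 1, 2020).

E, A, B, D, C, F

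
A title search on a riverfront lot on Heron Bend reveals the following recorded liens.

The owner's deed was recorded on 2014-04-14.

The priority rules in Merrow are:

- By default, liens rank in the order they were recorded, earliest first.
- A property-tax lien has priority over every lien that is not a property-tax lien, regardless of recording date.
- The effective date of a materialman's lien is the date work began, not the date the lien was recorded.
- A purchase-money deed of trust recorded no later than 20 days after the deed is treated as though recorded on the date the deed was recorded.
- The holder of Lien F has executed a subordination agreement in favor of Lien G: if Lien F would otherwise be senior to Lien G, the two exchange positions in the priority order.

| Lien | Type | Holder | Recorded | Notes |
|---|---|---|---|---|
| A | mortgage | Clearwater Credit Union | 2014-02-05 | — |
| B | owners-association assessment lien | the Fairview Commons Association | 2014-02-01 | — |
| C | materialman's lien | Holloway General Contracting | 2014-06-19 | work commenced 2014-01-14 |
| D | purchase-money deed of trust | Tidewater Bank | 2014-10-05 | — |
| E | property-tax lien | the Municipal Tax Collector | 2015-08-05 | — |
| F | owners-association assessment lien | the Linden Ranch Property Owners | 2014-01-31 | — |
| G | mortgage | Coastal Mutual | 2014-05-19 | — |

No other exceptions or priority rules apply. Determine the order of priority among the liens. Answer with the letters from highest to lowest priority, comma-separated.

E, C, G, B, A, F, D

Effective dates: C's effective date is 2014-01-14, when work began; D was recorded 174 days after the deed, outside the 20-day window, so it keeps its recording date.
E, as a property-tax lien, has superpriority and ranks first.
Among the remaining liens, by effective date: C (2014-01-14), F (2014-01-31), B (2014-02-01), A (2014-02-05), G (2014-05-19), D (2014-10-05).
Because F would otherwise rank above G, the subordination swaps them.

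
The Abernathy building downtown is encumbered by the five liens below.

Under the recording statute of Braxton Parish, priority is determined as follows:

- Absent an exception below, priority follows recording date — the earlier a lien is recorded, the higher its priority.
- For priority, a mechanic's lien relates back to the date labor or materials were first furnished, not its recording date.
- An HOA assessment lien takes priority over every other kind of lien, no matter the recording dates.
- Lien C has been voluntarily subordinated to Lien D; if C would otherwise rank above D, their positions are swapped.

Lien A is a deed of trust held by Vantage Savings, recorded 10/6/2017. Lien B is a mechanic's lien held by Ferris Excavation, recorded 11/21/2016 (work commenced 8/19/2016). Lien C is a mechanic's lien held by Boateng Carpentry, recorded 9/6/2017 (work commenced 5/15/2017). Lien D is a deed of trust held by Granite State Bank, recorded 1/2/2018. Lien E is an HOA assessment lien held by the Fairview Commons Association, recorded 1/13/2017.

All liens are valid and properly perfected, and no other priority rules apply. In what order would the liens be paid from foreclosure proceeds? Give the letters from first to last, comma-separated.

E, B, D, A, C

First, effective dates: B relates back to 8/19/2016 (work commenced); C is treated as recorded 5/15/2017, the work-commencement date.
As an HOA assessment lien, E is senior to every other lien.
The other liens, earliest effective date first: B (8/19/2016), C (5/15/2017), A (10/6/2017), D (1/2/2018).
Because C would otherwise rank above D, the subordination swaps them.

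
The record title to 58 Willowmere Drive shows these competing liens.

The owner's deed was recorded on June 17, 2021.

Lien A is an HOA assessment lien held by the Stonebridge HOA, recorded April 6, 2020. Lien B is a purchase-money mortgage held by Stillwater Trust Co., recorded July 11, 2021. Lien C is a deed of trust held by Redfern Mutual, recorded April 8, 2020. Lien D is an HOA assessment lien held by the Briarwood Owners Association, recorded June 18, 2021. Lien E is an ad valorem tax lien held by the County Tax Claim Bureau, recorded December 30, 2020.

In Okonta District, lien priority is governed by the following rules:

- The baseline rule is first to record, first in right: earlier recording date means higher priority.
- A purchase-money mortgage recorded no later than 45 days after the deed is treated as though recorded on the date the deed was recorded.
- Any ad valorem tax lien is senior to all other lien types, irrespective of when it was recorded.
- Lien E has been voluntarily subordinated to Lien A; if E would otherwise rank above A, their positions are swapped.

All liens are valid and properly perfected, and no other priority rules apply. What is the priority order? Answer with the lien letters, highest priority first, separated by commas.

A, E, C, B, D

Effective dates: B was recorded within the 45-day window, so its effective date is the deed date June 17, 2021.
E is an ad valorem tax lien and takes priority over every other lien.
Ordering the rest by effective date: A (April 6, 2020), C (April 8, 2020), B (June 17, 2021), D (June 18, 2021).
E is senior to A before the subordination, so the two trade places.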